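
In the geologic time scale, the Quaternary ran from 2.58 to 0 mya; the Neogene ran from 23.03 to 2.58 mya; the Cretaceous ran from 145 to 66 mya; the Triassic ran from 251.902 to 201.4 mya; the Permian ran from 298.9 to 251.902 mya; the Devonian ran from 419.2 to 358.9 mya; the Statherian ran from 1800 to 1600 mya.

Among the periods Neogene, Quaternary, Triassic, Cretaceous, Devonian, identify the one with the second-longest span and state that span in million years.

Devonian, 60.3 million years

Start − end for each: Neogene 23.03 − 2.58 = 20.45; Quaternary 2.58 − 0 = 2.58; Triassic 251.902 − 201.4 = 50.502; Cretaceous 145 − 66 = 79; Devonian 419.2 − 358.9 = 60.3.
Ranking these from longest: Cretaceous > Devonian > Triassic > Neogene > Quaternary.
Position 2 in that ranking is Devonian, which lasted 60.3 Myr.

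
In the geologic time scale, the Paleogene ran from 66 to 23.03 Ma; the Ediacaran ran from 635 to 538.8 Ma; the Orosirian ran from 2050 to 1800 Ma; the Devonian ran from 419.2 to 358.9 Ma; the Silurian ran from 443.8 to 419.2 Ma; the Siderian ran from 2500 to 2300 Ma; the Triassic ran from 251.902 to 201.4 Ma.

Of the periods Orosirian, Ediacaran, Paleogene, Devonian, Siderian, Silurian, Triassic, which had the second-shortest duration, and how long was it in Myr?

Start − end for each: Orosirian 2050 − 1800 = 250; Ediacaran 635 − 538.8 = 96.2; Paleogene 66 − 23.03 = 42.97; Devonian 419.2 − 358.9 = 60.3; Siderian 2500 − 2300 = 200; Silurian 443.8 − 419.2 = 24.6; Triassic 251.902 − 201.4 = 50.502.
Ranking these from shortest: Silurian < Paleogene < Triassic < Devonian < Ediacaran < Siderian < Orosirian.
Position 2 in that ranking is Paleogene, which lasted 42.97 Myr.

Paleogene, 42.97 million years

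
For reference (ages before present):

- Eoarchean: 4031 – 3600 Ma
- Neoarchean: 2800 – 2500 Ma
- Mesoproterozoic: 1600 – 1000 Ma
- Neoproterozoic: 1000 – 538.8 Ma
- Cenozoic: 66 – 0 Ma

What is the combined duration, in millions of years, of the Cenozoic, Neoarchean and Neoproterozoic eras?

Duration is start − end for each: (66 − 0) + (2800 − 2500) + (1000 − 538.8).
That is 66 + 300 + 461.2, which totals 827.2 million years.

827.2 million years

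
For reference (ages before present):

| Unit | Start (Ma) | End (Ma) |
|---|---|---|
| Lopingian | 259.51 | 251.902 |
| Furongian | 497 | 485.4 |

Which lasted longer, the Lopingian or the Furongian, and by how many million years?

Furongian, by 3.992 million years

Lopingian: 259.51 − 251.902 = 7.608 Myr.
Furongian: 497 − 485.4 = 11.6 Myr.
Difference: 11.6 − 7.608 = 3.992 Myr, so the Furongian was longer.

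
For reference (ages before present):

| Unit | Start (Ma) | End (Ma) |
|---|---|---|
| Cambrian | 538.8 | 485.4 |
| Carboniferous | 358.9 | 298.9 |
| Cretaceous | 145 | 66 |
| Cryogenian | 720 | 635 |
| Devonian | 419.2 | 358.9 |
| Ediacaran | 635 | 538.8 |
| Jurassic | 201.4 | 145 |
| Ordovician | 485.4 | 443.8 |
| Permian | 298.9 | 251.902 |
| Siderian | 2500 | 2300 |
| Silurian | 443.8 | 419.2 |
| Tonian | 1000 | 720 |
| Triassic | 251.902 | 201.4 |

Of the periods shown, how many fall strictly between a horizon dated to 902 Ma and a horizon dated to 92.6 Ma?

10

902 Ma sits inside the Tonian (1000–720) and 92.6 Ma inside the Cretaceous (145–66); neither of those is wholly between the two dates.
The listed periods lying completely between them are Cryogenian, Ediacaran, Cambrian, Ordovician, Silurian, Devonian, Carboniferous, Permian, Triassic, Jurassic — 10 in all.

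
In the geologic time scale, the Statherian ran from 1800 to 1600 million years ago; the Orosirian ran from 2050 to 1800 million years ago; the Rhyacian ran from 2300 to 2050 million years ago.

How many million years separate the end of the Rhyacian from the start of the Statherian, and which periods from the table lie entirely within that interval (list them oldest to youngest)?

The Rhyacian closes at 2050 Ma and the Statherian opens at 1800 Ma, so the interval is 2050 − 1800 = 250 Myr.
A period fits inside if it starts at or after 2050 Ma and ends at or before 1800 Ma; oldest first that gives Orosirian.

250 million years; Orosirian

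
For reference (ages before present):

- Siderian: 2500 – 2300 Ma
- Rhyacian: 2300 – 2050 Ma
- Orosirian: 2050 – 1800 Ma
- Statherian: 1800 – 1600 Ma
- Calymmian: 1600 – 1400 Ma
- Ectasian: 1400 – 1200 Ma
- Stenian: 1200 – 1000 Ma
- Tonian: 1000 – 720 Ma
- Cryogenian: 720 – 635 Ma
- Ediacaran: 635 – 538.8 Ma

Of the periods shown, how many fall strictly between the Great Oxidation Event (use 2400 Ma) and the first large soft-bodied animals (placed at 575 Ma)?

2400 Ma sits inside the Siderian (2500–2300) and 575 Ma inside the Ediacaran (635–538.8); neither of those is wholly between the two dates.
The listed periods lying completely between them are Rhyacian, Orosirian, Statherian, Calymmian, Ectasian, Stenian, Tonian, Cryogenian — 8 in all.

8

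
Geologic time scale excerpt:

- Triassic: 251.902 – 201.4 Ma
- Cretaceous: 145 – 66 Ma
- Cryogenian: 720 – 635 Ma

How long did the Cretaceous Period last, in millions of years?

79 million years

145 − 66 = 79 million years.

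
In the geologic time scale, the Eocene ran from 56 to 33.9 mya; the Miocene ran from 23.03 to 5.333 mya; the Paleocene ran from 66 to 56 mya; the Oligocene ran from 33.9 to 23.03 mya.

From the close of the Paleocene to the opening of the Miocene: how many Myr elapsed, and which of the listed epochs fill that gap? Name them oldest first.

32.97 million years; Eocene, Oligocene

End of Paleocene = 56 Ma; start of Miocene = 23.03 Ma.
Gap = 56 − 23.03 = 32.97 Myr.
Epochs wholly inside 56–23.03 Ma: Eocene (56–33.9), Oligocene (33.9–23.03).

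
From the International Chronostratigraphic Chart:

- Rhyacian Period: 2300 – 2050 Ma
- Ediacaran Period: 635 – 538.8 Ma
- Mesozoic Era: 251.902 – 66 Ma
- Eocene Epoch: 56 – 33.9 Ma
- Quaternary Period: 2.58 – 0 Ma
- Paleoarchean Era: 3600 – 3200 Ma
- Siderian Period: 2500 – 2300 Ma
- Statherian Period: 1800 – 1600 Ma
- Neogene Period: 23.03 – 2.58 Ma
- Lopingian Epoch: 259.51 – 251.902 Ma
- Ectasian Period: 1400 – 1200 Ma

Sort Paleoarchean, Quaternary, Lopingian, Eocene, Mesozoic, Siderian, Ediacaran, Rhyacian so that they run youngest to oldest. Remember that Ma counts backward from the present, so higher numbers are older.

The oldest of these is Paleoarchean (starts 3600 Ma) and the youngest is Quaternary (ends 0 Ma).
In between, by decreasing start age: Siderian (2500), Rhyacian (2300), Ediacaran (635), Lopingian (259.51), Mesozoic (251.902), Eocene (56).
Listing youngest first means reversing that sequence.

Quaternary, Eocene, Mesozoic, Lopingian, Ediacaran, Rhyacian, Siderian, Paleoarchean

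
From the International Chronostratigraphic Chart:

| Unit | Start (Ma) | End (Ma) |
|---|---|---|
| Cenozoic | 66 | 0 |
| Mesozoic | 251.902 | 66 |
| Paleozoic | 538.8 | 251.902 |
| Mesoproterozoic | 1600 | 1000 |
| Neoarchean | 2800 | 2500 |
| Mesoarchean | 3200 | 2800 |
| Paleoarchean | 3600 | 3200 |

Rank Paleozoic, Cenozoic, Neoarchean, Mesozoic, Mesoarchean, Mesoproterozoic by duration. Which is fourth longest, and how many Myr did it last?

Paleozoic, 286.898 million years

Durations: Paleozoic 286.898; Cenozoic 66; Neoarchean 300; Mesozoic 185.902; Mesoarchean 400; Mesoproterozoic 600 Myr.
Sorted longest-first: Mesoproterozoic (600), Mesoarchean (400), Neoarchean (300), Paleozoic (286.898), Mesozoic (185.902), Cenozoic (66).
The fourth longest is Paleozoic at 286.898 Myr.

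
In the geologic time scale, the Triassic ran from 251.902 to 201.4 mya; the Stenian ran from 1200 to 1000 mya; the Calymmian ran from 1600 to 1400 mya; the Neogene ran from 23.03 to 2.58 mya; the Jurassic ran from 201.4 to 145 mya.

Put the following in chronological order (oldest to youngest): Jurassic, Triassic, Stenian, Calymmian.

Calymmian → Stenian → Triassic → Jurassic

Read off each span (Ma): Jurassic 201.4–145; Triassic 251.902–201.4; Stenian 1200–1000; Calymmian 1600–1400.
Larger Ma is older, so oldest→youngest is Calymmian, Stenian, Triassic, Jurassic.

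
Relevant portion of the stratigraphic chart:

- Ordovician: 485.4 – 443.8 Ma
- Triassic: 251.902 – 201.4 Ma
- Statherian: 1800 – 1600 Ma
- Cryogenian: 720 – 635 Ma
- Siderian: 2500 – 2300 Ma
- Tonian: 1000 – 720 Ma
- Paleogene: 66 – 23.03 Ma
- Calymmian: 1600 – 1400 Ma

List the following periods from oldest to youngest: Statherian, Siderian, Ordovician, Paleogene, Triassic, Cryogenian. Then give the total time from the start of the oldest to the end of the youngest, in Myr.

Start ages (Ma): Siderian 2500, Statherian 1800, Cryogenian 720, Ordovician 485.4, Triassic 251.902, Paleogene 66.
Ordered oldest to youngest: Siderian, Statherian, Cryogenian, Ordovician, Triassic, Paleogene.
Span = 2500 − 23.03 = 2476.97 Myr.

Siderian, Statherian, Cryogenian, Ordovician, Triassic, Paleogene; total span 2476.97 Myr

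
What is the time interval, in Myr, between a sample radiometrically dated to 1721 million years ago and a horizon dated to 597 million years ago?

1721 − 597 = 1124 million years.

1124 million years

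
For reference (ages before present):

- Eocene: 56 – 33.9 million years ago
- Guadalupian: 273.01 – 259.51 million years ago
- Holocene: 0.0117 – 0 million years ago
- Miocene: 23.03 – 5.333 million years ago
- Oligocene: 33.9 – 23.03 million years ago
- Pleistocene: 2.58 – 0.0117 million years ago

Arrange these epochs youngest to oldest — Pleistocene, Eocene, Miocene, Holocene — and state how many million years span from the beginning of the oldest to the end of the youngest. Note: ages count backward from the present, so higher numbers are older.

Start ages (Ma): Eocene 56, Miocene 23.03, Pleistocene 2.58, Holocene 0.0117.
Ordered youngest to oldest: Holocene, Pleistocene, Miocene, Eocene.
Span = 56 − 0 = 56 Myr.

Holocene → Pleistocene → Miocene → Eocene; total span 56 Myr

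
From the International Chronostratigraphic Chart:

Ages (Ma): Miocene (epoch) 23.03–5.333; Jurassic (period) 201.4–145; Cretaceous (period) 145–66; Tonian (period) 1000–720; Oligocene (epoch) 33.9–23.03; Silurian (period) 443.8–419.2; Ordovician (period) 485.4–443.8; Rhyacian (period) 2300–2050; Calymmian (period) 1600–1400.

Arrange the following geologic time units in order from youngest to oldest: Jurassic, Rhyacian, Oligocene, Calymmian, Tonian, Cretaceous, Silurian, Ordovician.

Oligocene → Cretaceous → Jurassic → Silurian → Ordovician → Tonian → Calymmian → Rhyacian

Read off each span (Ma): Jurassic 201.4–145; Rhyacian 2300–2050; Oligocene 33.9–23.03; Calymmian 1600–1400; Tonian 1000–720; Cretaceous 145–66; Silurian 443.8–419.2; Ordovician 485.4–443.8.
Larger Ma is older, so oldest→youngest is Rhyacian, Calymmian, Tonian, Ordovician, Silurian, Jurassic, Cretaceous, Oligocene; reverse it for youngest→oldest.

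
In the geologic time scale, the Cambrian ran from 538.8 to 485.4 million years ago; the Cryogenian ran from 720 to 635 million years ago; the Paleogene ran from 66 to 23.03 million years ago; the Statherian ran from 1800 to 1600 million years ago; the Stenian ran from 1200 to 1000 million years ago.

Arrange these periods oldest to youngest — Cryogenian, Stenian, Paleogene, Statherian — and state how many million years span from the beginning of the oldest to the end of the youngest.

From the excerpt: Cryogenian 720–635; Stenian 1200–1000; Paleogene 66–23.03; Statherian 1800–1600 (Ma).
Larger Ma is earlier, so the oldest is Statherian and the youngest is Paleogene; oldest to youngest: Statherian, Stenian, Cryogenian, Paleogene.
Oldest start 1800 minus youngest end 23.03 gives 1776.97 Myr overall.

Statherian → Stenian → Cryogenian → Paleogene; total span 1776.97 Myr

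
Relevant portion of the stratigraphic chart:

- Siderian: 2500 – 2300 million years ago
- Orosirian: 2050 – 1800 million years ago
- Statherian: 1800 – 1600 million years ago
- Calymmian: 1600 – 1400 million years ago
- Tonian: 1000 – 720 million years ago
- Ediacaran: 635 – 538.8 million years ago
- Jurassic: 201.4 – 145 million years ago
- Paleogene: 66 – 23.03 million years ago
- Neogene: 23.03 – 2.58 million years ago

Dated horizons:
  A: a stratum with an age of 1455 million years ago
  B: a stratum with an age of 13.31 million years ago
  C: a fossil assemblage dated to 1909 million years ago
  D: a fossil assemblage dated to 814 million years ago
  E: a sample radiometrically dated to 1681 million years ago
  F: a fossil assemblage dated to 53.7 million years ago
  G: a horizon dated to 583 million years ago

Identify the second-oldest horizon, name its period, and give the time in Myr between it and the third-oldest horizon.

Larger Ma means older, so oldest first: C 1909 > E 1681 > A 1455 > D 814 > G 583 > F 53.7 > B 13.31.
Counting 2 along gives E (1681 Ma); the excerpt puts that inside the Statherian, 1800–1600 Ma.
Next in line is A (1455 Ma), and 1681 − 1455 = 226 Myr.

E, in the Statherian; 226 million years to A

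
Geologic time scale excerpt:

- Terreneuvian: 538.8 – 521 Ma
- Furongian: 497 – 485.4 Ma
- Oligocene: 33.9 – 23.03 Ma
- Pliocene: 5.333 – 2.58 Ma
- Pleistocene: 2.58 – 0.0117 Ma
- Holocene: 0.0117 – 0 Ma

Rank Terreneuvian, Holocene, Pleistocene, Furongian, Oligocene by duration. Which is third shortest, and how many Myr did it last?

Oligocene, 10.87 million years

Start − end for each: Terreneuvian 538.8 − 521 = 17.8; Holocene 0.0117 − 0 = 0.0117; Pleistocene 2.58 − 0.0117 = 2.5683; Furongian 497 − 485.4 = 11.6; Oligocene 33.9 − 23.03 = 10.87.
Ranking these from shortest: Holocene < Pleistocene < Oligocene < Furongian < Terreneuvian.
Position 3 in that ranking is Oligocene, which lasted 10.87 Myr.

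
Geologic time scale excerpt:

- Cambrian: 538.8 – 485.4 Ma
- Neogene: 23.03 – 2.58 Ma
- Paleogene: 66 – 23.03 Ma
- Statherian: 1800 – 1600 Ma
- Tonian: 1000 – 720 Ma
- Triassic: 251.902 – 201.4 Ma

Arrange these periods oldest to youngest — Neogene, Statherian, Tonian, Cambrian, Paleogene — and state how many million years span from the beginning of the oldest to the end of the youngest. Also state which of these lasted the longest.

Start ages (Ma): Statherian 1800, Tonian 1000, Cambrian 538.8, Paleogene 66, Neogene 23.03.
Ordered oldest to youngest: Statherian, Tonian, Cambrian, Paleogene, Neogene.
Span = 1800 − 2.58 = 1797.42 Myr.
Durations: Paleogene 42.97, Tonian 280, Neogene 20.45, Cambrian 53.4, Statherian 200 → longest is Tonian (280 Myr).

Statherian, Tonian, Cambrian, Paleogene, Neogene; total span 1797.42 Myr; longest is Tonian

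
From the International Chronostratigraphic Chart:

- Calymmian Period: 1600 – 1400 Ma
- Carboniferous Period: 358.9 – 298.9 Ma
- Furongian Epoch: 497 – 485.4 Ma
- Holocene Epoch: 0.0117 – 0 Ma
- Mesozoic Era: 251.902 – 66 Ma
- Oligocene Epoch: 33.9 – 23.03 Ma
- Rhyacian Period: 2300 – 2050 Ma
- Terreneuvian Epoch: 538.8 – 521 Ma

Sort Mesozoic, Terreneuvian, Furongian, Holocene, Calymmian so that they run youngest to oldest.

Holocene, then Mesozoic, then Furongian, then Terreneuvian, then Calymmian

Sorting by start age (ascending Ma, since larger Ma = older): Holocene began 0.0117, Mesozoic began 251.902, Furongian began 497, Terreneuvian began 538.8, Calymmian began 1600.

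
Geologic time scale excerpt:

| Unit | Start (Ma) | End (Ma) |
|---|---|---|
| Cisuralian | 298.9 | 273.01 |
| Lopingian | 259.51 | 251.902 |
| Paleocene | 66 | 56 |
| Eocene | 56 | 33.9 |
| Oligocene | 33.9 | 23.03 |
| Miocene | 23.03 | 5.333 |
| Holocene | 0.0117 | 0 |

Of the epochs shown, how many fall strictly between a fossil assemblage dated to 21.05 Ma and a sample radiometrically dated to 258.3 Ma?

The older date is 258.3 Ma and the younger is 21.05 Ma.
Epochs with start < 258.3 and end > 21.05 Ma: Paleocene (66–56), Eocene (56–33.9), Oligocene (33.9–23.03).
That is 3 complete epochs.

3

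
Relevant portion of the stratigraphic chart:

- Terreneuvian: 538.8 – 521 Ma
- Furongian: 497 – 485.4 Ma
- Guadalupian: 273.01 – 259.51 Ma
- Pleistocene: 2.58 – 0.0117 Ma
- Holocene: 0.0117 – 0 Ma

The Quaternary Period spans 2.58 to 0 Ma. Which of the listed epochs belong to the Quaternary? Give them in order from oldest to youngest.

Pleistocene, Holocene

Epochs with both bounds inside 2.58–0 Ma: Pleistocene (2.58–0.0117), Holocene (0.0117–0).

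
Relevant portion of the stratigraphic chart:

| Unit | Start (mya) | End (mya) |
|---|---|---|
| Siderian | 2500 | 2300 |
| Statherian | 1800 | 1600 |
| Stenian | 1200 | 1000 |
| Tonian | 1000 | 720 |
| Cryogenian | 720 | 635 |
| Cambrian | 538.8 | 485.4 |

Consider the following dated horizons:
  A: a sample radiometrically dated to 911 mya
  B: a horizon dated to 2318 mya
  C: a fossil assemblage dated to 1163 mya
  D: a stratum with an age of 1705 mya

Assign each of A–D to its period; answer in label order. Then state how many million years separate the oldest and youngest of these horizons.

Match each age against the start–end ranges in the excerpt: A = 911 Ma → Tonian (1000–720); B = 2318 Ma → Siderian (2500–2300); C = 1163 Ma → Stenian (1200–1000); D = 1705 Ma → Statherian (1800–1600).
The largest age is 2318 Ma and the smallest is 911 Ma; their difference is 1407 Myr.

A — Tonian; B — Siderian; C — Stenian; D — Statherian; span 1407 million years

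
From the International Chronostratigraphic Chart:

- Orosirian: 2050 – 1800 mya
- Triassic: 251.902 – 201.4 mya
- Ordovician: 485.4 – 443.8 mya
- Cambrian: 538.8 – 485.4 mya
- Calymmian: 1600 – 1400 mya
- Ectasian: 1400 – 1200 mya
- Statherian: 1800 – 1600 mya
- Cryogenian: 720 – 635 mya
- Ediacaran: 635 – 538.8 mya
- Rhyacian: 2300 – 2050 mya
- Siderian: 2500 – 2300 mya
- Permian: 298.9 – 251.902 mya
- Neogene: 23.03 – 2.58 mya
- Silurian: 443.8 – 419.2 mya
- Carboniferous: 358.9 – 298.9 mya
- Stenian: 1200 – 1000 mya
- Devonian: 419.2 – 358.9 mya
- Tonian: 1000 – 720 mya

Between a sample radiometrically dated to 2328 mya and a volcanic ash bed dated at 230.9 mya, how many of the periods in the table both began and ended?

The older date is 2328 Ma and the younger is 230.9 Ma.
Periods with start < 2328 and end > 230.9 Ma: Rhyacian (2300–2050), Orosirian (2050–1800), Statherian (1800–1600), Calymmian (1600–1400), Ectasian (1400–1200), Stenian (1200–1000), Tonian (1000–720), Cryogenian (720–635), Ediacaran (635–538.8), Cambrian (538.8–485.4), Ordovician (485.4–443.8), Silurian (443.8–419.2), Devonian (419.2–358.9), Carboniferous (358.9–298.9), Permian (298.9–251.902).
That is 15 complete periods.

15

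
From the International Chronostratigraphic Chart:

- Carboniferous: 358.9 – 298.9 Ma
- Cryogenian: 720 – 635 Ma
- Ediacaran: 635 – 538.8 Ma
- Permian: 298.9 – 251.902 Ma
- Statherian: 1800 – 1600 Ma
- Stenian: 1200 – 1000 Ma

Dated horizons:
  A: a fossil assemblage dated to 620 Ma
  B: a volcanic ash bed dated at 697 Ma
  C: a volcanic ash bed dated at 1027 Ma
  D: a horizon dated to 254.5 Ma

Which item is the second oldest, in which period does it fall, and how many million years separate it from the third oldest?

Larger Ma means older, so oldest first: C 1027 > B 697 > A 620 > D 254.5.
Counting 2 along gives B (697 Ma); the excerpt puts that inside the Cryogenian, 720–635 Ma.
Next in line is A (620 Ma), and 697 − 620 = 77 Myr.

B, in the Cryogenian; 77 million years to A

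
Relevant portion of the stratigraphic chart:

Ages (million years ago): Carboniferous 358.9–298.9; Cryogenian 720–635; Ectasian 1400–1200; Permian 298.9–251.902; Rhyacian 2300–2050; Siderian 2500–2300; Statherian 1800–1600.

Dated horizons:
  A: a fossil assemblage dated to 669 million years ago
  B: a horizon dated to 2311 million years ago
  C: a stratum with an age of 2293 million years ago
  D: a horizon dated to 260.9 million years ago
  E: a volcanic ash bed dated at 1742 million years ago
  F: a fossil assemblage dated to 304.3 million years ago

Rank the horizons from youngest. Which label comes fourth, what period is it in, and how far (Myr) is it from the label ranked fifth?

E, in the Statherian; 551 million years to C

Sorted youngest-first by Ma: D (260.9), F (304.3), A (669), E (1742), C (2293), B (2311).
The fourth youngest is E at 1742 Ma, which lies in 1800–1600 Ma: the Statherian.
The fifth youngest is C at 2293 Ma; separation = |1742 − 2293| = 551 Myr.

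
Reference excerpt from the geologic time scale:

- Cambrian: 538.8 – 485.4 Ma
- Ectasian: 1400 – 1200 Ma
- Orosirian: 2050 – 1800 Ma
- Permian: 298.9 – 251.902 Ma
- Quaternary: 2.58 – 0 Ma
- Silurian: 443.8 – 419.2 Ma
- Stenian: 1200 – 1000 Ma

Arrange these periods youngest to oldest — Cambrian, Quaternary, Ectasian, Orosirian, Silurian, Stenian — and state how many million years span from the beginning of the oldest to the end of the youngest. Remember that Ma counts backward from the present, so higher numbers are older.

Quaternary → Silurian → Cambrian → Stenian → Ectasian → Orosirian; total span 2050 Myr

Start ages (Ma): Orosirian 2050, Ectasian 1400, Stenian 1200, Cambrian 538.8, Silurian 443.8, Quaternary 2.58.
Ordered youngest to oldest: Quaternary, Silurian, Cambrian, Stenian, Ectasian, Orosirian.
Span = 2050 − 0 = 2050 Myr.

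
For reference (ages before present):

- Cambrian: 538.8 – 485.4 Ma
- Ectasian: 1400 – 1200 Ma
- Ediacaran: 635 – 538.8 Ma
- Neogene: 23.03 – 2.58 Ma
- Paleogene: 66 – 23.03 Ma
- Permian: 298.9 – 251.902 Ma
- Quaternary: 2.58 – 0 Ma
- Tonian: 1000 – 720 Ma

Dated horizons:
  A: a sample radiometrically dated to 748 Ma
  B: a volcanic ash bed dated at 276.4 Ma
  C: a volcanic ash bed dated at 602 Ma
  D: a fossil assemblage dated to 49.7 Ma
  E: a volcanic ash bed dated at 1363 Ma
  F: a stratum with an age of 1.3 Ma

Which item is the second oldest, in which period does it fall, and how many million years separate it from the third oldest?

Sorted oldest-first by Ma: E (1363), A (748), C (602), B (276.4), D (49.7), F (1.3).
The second oldest is A at 748 Ma, which lies in 1000–720 Ma: the Tonian.
The third oldest is C at 602 Ma; separation = |748 − 602| = 146 Myr.

A, in the Tonian; 146 million years to C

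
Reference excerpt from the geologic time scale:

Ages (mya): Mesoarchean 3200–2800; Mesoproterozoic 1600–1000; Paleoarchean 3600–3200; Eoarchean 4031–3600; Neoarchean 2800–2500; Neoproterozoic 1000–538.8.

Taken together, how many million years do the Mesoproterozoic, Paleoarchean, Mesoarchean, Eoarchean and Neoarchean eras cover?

2131 million years

Duration is start − end for each: (1600 − 1000) + (3600 − 3200) + (3200 − 2800) + (4031 − 3600) + (2800 − 2500).
That is 600 + 400 + 400 + 431 + 300, which totals 2131 million years.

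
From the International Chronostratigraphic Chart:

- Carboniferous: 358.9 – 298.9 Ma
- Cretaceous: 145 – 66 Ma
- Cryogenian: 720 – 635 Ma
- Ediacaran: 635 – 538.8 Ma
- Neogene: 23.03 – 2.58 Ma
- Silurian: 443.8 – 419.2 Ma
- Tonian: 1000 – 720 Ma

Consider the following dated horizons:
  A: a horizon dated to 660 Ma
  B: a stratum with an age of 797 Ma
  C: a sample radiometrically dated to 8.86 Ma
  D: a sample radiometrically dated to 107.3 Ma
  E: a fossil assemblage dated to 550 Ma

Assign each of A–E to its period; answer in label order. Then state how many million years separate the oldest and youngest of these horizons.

Match each age against the start–end ranges in the excerpt: A = 660 Ma → Cryogenian (720–635); B = 797 Ma → Tonian (1000–720); C = 8.86 Ma → Neogene (23.03–2.58); D = 107.3 Ma → Cretaceous (145–66); E = 550 Ma → Ediacaran (635–538.8).
The largest age is 797 Ma and the smallest is 8.86 Ma; their difference is 788.14 Myr.

A — Cryogenian; B — Tonian; C — Neogene; D — Cretaceous; E — Ediacaran; span 788.14 million years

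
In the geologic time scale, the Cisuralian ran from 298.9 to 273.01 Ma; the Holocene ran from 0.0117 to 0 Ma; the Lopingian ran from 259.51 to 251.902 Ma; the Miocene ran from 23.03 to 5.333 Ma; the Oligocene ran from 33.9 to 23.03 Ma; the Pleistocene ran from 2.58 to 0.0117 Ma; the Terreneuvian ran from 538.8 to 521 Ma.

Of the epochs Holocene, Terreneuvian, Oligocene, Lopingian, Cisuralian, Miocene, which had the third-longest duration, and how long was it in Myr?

Miocene, 17.697 million years

Durations: Holocene 0.0117; Terreneuvian 17.8; Oligocene 10.87; Lopingian 7.608; Cisuralian 25.89; Miocene 17.697 Myr.
Sorted longest-first: Cisuralian (25.89), Terreneuvian (17.8), Miocene (17.697), Oligocene (10.87), Lopingian (7.608), Holocene (0.0117).
The third longest is Miocene at 17.697 Myr.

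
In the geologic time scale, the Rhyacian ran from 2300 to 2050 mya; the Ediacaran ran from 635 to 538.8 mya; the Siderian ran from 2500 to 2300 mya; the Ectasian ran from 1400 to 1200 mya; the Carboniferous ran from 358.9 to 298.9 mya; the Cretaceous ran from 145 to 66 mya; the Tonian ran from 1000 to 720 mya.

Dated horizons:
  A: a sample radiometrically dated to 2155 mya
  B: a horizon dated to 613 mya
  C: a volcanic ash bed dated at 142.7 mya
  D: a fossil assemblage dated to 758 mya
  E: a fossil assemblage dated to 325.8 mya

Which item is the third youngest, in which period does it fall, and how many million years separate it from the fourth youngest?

Smaller Ma means younger, so youngest first: C 142.7 < E 325.8 < B 613 < D 758 < A 2155.
Counting 3 along gives B (613 Ma); the excerpt puts that inside the Ediacaran, 635–538.8 Ma.
Next in line is D (758 Ma), and 758 − 613 = 145 Myr.

B, in the Ediacaran; 145 million years to D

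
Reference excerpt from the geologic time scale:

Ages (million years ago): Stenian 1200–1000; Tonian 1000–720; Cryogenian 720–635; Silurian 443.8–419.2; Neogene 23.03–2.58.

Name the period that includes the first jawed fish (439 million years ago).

Silurian

439 Ma lies between 443.8 and 419.2 Ma, so it falls in the Silurian.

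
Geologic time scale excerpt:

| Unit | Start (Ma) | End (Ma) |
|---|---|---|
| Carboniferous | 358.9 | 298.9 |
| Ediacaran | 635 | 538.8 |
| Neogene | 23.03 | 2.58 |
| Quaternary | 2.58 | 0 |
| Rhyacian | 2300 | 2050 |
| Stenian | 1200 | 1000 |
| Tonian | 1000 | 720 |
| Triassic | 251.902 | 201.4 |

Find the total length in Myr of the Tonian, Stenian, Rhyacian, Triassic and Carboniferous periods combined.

840.502 million years

Duration is start − end for each: (1000 − 720) + (1200 − 1000) + (2300 − 2050) + (251.902 − 201.4) + (358.9 − 298.9).
That is 280 + 200 + 250 + 50.502 + 60, which totals 840.502 million years.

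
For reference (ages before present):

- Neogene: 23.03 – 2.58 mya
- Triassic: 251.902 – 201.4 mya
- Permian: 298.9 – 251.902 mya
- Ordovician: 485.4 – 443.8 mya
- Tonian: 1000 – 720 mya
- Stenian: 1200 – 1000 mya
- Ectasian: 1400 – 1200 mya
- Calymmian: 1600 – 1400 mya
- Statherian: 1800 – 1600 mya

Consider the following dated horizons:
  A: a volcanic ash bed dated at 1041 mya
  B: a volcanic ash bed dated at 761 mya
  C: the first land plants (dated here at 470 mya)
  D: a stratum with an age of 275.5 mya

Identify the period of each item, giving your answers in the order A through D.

A: 1041 Ma lies in 1200–1000 Ma, so Stenian.
B: 761 Ma lies in 1000–720 Ma, so Tonian.
C: 470 Ma lies in 485.4–443.8 Ma, so Ordovician.
D: 275.5 Ma lies in 298.9–251.902 Ma, so Permian.

A — Stenian; B — Tonian; C — Ordovician; D — Permian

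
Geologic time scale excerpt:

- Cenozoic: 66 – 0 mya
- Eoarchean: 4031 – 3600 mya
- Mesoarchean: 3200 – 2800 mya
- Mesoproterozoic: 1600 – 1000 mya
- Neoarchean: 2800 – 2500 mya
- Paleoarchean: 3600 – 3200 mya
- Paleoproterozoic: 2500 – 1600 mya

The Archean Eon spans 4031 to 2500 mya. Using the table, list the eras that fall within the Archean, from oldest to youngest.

Eras with both bounds inside 4031–2500 Ma: Eoarchean (4031–3600), Paleoarchean (3600–3200), Mesoarchean (3200–2800), Neoarchean (2800–2500).

Eoarchean, Paleoarchean, Mesoarchean, Neoarchean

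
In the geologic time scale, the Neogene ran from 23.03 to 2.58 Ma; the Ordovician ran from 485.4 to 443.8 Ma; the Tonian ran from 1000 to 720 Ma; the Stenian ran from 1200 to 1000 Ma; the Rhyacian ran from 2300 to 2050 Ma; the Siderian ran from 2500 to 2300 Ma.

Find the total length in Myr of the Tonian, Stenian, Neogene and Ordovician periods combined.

542.05 million years

Duration is start − end for each: (1000 − 720) + (1200 − 1000) + (23.03 − 2.58) + (485.4 − 443.8).
That is 280 + 200 + 20.45 + 41.6, which totals 542.05 million years.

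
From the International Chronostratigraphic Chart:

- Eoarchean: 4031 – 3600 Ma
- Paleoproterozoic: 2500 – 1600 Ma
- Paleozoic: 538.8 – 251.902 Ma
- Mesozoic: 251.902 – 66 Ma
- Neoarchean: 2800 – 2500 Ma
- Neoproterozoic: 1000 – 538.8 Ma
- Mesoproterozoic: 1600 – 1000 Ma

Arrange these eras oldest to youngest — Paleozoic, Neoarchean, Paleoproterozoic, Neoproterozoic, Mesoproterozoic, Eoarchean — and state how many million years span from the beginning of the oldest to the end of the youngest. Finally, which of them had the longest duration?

Eoarchean, Neoarchean, Paleoproterozoic, Mesoproterozoic, Neoproterozoic, Paleozoic; total span 3779.098 Myr; longest is Paleoproterozoic

Start ages (Ma): Eoarchean 4031, Neoarchean 2800, Paleoproterozoic 2500, Mesoproterozoic 1600, Neoproterozoic 1000, Paleozoic 538.8.
Ordered oldest to youngest: Eoarchean, Neoarchean, Paleoproterozoic, Mesoproterozoic, Neoproterozoic, Paleozoic.
Span = 4031 − 251.902 = 3779.098 Myr.
Durations: Paleozoic 286.898, Eoarchean 431, Neoarchean 300, Paleoproterozoic 900, Neoproterozoic 461.2, Mesoproterozoic 600 → longest is Paleoproterozoic (900 Myr).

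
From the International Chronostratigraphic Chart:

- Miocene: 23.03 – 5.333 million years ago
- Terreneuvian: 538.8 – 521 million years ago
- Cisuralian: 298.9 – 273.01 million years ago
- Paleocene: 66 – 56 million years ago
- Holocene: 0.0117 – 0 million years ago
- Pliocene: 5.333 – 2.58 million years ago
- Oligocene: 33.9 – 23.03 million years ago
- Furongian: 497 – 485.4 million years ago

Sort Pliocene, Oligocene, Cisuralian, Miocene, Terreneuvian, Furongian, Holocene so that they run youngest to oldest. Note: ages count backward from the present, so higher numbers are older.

Read off each span (Ma): Pliocene 5.333–2.58; Oligocene 33.9–23.03; Cisuralian 298.9–273.01; Miocene 23.03–5.333; Terreneuvian 538.8–521; Furongian 497–485.4; Holocene 0.0117–0.
Larger Ma is older, so oldest→youngest is Terreneuvian, Furongian, Cisuralian, Oligocene, Miocene, Pliocene, Holocene; reverse it for youngest→oldest.

Holocene, Pliocene, Miocene, Oligocene, Cisuralian, Furongian, Terreneuvian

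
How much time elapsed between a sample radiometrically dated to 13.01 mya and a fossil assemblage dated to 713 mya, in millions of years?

699.99 million years

713 − 13.01 = 699.99 million years.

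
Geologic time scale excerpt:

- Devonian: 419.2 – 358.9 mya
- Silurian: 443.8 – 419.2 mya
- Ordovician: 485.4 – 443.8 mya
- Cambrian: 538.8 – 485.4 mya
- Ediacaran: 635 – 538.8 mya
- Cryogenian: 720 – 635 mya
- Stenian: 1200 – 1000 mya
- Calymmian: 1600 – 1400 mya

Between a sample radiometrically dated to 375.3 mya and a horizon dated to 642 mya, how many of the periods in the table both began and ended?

642 Ma sits inside the Cryogenian (720–635) and 375.3 Ma inside the Devonian (419.2–358.9); neither of those is wholly between the two dates.
The listed periods lying completely between them are Ediacaran, Cambrian, Ordovician, Silurian — 4 in all.

4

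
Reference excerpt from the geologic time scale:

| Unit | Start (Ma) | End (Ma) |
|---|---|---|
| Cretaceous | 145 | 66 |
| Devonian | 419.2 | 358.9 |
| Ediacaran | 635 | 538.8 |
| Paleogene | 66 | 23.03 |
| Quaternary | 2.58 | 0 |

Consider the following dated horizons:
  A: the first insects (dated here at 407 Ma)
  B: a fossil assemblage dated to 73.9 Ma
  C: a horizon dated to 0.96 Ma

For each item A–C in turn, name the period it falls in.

A: 407 Ma lies in 419.2–358.9 Ma, so Devonian.
B: 73.9 Ma lies in 145–66 Ma, so Cretaceous.
C: 0.96 Ma lies in 2.58–0 Ma, so Quaternary.

A — Devonian; B — Cretaceous; C — Quaternary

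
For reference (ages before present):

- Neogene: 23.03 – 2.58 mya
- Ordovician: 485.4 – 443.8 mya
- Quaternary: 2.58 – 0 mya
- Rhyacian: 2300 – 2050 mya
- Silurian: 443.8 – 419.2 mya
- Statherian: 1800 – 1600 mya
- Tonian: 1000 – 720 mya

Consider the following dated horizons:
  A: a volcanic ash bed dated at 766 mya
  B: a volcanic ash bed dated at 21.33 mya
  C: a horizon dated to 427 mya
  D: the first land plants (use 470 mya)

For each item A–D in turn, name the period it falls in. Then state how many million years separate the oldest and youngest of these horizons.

Match each age against the start–end ranges in the excerpt: A = 766 Ma → Tonian (1000–720); B = 21.33 Ma → Neogene (23.03–2.58); C = 427 Ma → Silurian (443.8–419.2); D = 470 Ma → Ordovician (485.4–443.8).
The largest age is 766 Ma and the smallest is 21.33 Ma; their difference is 744.67 Myr.

A — Tonian; B — Neogene; C — Silurian; D — Ordovician; span 744.67 million years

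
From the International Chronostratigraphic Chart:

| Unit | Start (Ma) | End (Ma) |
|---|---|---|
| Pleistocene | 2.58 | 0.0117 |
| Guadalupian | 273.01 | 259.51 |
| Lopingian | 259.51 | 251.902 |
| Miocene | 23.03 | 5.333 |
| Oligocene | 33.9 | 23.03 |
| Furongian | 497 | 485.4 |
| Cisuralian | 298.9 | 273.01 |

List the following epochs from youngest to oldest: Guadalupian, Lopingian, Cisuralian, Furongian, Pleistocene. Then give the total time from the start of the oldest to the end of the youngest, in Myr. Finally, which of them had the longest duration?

Pleistocene → Lopingian → Guadalupian → Cisuralian → Furongian; total span 496.9883 Myr; longest is Cisuralian

Start ages (Ma): Furongian 497, Cisuralian 298.9, Guadalupian 273.01, Lopingian 259.51, Pleistocene 2.58.
Ordered youngest to oldest: Pleistocene, Lopingian, Guadalupian, Cisuralian, Furongian.
Span = 497 − 0.0117 = 496.9883 Myr.
Durations: Pleistocene 2.5683, Guadalupian 13.5, Cisuralian 25.89, Furongian 11.6, Lopingian 7.608 → longest is Cisuralian (25.89 Myr).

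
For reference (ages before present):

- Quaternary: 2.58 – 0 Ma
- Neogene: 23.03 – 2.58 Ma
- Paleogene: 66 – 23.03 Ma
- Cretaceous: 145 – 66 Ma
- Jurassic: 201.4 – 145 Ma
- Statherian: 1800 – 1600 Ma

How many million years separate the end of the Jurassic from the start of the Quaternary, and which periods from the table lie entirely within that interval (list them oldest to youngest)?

The Jurassic closes at 145 Ma and the Quaternary opens at 2.58 Ma, so the interval is 145 − 2.58 = 142.42 Myr.
A period fits inside if it starts at or after 145 Ma and ends at or before 2.58 Ma; oldest first that gives Cretaceous, Paleogene, Neogene.

142.42 million years; Cretaceous, Paleogene, Neogene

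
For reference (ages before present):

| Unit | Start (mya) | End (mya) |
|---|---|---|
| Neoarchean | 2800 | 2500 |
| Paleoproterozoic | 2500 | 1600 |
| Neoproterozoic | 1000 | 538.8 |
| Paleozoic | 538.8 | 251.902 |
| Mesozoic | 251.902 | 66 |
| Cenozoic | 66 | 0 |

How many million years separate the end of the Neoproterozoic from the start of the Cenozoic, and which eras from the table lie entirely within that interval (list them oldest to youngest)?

472.8 million years; Paleozoic, Mesozoic

End of Neoproterozoic = 538.8 Ma; start of Cenozoic = 66 Ma.
Gap = 538.8 − 66 = 472.8 Myr.
Eras wholly inside 538.8–66 Ma: Paleozoic (538.8–251.902), Mesozoic (251.902–66).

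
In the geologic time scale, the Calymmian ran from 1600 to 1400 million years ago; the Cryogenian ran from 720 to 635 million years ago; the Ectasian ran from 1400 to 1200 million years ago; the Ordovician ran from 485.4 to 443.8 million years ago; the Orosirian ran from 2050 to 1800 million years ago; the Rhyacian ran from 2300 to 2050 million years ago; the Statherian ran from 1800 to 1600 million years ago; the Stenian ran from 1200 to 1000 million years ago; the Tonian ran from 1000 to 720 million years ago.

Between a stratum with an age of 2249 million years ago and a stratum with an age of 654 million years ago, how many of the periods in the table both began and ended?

The older date is 2249 Ma and the younger is 654 Ma.
Periods with start < 2249 and end > 654 Ma: Orosirian (2050–1800), Statherian (1800–1600), Calymmian (1600–1400), Ectasian (1400–1200), Stenian (1200–1000), Tonian (1000–720).
That is 6 complete periods.

6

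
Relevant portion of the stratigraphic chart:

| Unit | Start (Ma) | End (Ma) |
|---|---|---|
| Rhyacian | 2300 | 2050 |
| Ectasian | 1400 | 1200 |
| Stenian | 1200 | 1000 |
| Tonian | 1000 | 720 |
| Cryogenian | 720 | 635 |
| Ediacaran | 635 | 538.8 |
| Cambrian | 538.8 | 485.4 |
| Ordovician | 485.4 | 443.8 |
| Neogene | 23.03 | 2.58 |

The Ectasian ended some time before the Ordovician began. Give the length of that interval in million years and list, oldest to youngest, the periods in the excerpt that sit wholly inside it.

The Ectasian closes at 1200 Ma and the Ordovician opens at 485.4 Ma, so the interval is 1200 − 485.4 = 714.6 Myr.
A period fits inside if it starts at or after 1200 Ma and ends at or before 485.4 Ma; oldest first that gives Stenian, Tonian, Cryogenian, Ediacaran, Cambrian.

714.6 million years; Stenian, Tonian, Cryogenian, Ediacaran, Cambrian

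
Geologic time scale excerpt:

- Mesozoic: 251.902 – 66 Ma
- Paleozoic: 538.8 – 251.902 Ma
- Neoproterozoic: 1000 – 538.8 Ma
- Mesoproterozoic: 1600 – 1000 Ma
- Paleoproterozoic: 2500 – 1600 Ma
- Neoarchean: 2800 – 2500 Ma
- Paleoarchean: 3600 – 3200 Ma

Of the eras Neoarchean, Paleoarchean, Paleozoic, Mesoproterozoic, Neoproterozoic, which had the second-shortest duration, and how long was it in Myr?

Start − end for each: Neoarchean 2800 − 2500 = 300; Paleoarchean 3600 − 3200 = 400; Paleozoic 538.8 − 251.902 = 286.898; Mesoproterozoic 1600 − 1000 = 600; Neoproterozoic 1000 − 538.8 = 461.2.
Ranking these from shortest: Paleozoic < Neoarchean < Paleoarchean < Neoproterozoic < Mesoproterozoic.
Position 2 in that ranking is Neoarchean, which lasted 300 Myr.

Neoarchean, 300 million years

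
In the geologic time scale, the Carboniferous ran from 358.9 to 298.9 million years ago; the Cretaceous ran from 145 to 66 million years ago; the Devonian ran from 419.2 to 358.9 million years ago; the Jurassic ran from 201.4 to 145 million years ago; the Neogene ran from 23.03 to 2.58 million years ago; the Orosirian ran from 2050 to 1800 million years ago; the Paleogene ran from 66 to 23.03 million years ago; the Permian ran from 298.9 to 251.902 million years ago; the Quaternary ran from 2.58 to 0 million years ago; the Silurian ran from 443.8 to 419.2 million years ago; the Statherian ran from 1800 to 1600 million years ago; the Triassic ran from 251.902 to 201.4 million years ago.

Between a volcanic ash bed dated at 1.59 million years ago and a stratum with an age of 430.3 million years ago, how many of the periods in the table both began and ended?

430.3 Ma sits inside the Silurian (443.8–419.2) and 1.59 Ma inside the Quaternary (2.58–0); neither of those is wholly between the two dates.
The listed periods lying completely between them are Devonian, Carboniferous, Permian, Triassic, Jurassic, Cretaceous, Paleogene, Neogene — 8 in all.

8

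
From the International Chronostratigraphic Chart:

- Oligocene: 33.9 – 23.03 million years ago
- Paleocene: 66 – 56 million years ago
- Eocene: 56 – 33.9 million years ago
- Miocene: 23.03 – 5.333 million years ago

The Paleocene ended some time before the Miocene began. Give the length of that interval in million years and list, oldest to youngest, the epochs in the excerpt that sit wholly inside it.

End of Paleocene = 56 Ma; start of Miocene = 23.03 Ma.
Gap = 56 − 23.03 = 32.97 Myr.
Epochs wholly inside 56–23.03 Ma: Eocene (56–33.9), Oligocene (33.9–23.03).

32.97 million years; Eocene, Oligocene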